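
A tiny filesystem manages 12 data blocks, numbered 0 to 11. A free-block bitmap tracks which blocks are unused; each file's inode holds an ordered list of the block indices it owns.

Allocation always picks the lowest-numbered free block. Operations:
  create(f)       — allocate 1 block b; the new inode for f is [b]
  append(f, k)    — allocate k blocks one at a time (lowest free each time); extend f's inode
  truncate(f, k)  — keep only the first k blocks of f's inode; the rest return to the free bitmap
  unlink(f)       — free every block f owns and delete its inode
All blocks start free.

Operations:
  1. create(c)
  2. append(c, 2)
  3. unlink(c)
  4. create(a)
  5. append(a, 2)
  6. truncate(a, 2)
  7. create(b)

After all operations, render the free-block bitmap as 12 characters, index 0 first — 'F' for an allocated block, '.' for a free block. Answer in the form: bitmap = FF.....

bitmap = FFF.........

  1. create(c)  ⇒  F...........  {c→[0]}
  2. append(c, 2)  ⇒  FFF.........  {c→[0, 1, 2]}
  3. unlink(c)  ⇒  ............  {}
  4. create(a)  ⇒  F...........  {a→[0]}
  5. append(a, 2)  ⇒  FFF.........  {a→[0, 1, 2]}
  6. truncate(a, 2)  ⇒  FF..........  {a→[0, 1]}
  7. create(b)  ⇒  FFF.........  {a→[0, 1]; b→[2]}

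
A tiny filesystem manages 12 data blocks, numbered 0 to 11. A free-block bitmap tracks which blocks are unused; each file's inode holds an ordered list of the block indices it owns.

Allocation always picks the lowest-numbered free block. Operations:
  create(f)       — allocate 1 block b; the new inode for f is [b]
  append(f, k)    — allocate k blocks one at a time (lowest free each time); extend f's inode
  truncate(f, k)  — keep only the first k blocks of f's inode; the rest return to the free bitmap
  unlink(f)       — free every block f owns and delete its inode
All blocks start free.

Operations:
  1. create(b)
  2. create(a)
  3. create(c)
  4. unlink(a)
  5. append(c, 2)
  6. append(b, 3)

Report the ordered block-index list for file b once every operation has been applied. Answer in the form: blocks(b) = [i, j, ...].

blocks(b) = [0, 4, 5, 6]

[1] create(b) — b=0 (map F...........)
[2] create(a) — a=1 b=0 (map FF..........)
[3] create(c) — a=1 b=0 c=2 (map FFF.........)
[4] unlink(a) — b=0 c=2 (map F.F.........)
[5] append(c, 2) — b=0 c=2,1,3 (map FFFF........)
[6] append(b, 3) — b=0,4,5,6 c=2,1,3 (map FFFFFFF.....)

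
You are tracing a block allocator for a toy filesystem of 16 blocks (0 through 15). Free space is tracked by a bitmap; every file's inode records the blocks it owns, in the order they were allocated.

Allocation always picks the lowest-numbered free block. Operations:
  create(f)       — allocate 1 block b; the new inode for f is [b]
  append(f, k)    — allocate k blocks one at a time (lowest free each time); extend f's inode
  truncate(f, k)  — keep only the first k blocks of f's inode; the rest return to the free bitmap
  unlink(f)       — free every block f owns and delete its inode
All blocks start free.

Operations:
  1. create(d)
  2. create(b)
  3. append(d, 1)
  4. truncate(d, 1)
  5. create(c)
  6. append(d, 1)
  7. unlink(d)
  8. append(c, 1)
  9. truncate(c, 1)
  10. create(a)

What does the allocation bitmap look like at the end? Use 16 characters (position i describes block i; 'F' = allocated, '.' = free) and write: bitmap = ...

bitmap = FFF.............

  1. create(d)  ⇒  F...............  {d→[0]}
  2. create(b)  ⇒  FF..............  {b→[1]; d→[0]}
  3. append(d, 1)  ⇒  FFF.............  {b→[1]; d→[0, 2]}
  4. truncate(d, 1)  ⇒  FF..............  {b→[1]; d→[0]}
  5. create(c)  ⇒  FFF.............  {b→[1]; c→[2]; d→[0]}
  6. append(d, 1)  ⇒  FFFF............  {b→[1]; c→[2]; d→[0, 3]}
  7. unlink(d)  ⇒  .FF.............  {b→[1]; c→[2]}
  8. append(c, 1)  ⇒  FFF.............  {b→[1]; c→[2, 0]}
  9. truncate(c, 1)  ⇒  .FF.............  {b→[1]; c→[2]}
  10. create(a)  ⇒  FFF.............  {a→[0]; b→[1]; c→[2]}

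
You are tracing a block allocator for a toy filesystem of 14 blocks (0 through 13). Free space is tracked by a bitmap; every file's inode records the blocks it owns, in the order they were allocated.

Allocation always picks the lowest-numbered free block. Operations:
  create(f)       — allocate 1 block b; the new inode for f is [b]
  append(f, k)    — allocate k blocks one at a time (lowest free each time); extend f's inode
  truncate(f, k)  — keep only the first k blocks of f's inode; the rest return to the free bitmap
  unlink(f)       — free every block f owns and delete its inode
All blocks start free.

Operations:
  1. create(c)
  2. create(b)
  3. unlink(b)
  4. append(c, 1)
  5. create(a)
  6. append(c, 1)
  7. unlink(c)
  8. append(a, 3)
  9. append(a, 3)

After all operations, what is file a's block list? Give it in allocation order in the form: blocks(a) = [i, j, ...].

  1. create(c)  ⇒  F.............  {c→[0]}
  2. create(b)  ⇒  FF............  {b→[1]; c→[0]}
  3. unlink(b)  ⇒  F.............  {c→[0]}
  4. append(c, 1)  ⇒  FF............  {c→[0, 1]}
  5. create(a)  ⇒  FFF...........  {a→[2]; c→[0, 1]}
  6. append(c, 1)  ⇒  FFFF..........  {a→[2]; c→[0, 1, 3]}
  7. unlink(c)  ⇒  ..F...........  {a→[2]}
  8. append(a, 3)  ⇒  FFFF..........  {a→[2, 0, 1, 3]}
  9. append(a, 3)  ⇒  FFFFFFF.......  {a→[2, 0, 1, 3, 4, 5, 6]}

blocks(a) = [2, 0, 1, 3, 4, 5, 6]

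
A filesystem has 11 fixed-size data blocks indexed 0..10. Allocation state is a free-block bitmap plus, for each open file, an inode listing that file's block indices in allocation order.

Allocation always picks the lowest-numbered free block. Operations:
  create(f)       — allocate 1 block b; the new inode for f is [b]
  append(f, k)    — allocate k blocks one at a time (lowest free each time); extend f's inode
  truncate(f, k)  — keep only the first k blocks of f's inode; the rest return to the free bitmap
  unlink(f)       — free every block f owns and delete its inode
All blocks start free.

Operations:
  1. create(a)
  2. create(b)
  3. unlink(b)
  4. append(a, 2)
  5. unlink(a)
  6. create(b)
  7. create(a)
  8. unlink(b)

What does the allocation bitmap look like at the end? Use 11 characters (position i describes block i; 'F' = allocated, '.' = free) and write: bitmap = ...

  1. create(a)  ⇒  F..........  {a→[0]}
  2. create(b)  ⇒  FF.........  {a→[0]; b→[1]}
  3. unlink(b)  ⇒  F..........  {a→[0]}
  4. append(a, 2)  ⇒  FFF........  {a→[0, 1, 2]}
  5. unlink(a)  ⇒  ...........  {}
  6. create(b)  ⇒  F..........  {b→[0]}
  7. create(a)  ⇒  FF.........  {a→[1]; b→[0]}
  8. unlink(b)  ⇒  .F.........  {a→[1]}

bitmap = .F.........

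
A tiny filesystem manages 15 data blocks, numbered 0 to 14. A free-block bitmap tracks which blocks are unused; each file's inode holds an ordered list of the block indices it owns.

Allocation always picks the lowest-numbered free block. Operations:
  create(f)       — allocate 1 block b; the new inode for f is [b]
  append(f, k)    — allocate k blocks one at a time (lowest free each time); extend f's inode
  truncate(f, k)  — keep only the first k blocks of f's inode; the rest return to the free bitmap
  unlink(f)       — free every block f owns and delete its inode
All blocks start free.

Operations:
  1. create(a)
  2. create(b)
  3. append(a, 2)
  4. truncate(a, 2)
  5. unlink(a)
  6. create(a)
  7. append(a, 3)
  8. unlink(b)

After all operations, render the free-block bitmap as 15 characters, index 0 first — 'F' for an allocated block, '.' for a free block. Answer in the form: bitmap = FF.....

  1. create(a)  ⇒  F..............  {a→[0]}
  2. create(b)  ⇒  FF.............  {a→[0]; b→[1]}
  3. append(a, 2)  ⇒  FFFF...........  {a→[0, 2, 3]; b→[1]}
  4. truncate(a, 2)  ⇒  FFF............  {a→[0, 2]; b→[1]}
  5. unlink(a)  ⇒  .F.............  {b→[1]}
  6. create(a)  ⇒  FF.............  {a→[0]; b→[1]}
  7. append(a, 3)  ⇒  FFFFF..........  {a→[0, 2, 3, 4]; b→[1]}
  8. unlink(b)  ⇒  F.FFF..........  {a→[0, 2, 3, 4]}

bitmap = F.FFF..........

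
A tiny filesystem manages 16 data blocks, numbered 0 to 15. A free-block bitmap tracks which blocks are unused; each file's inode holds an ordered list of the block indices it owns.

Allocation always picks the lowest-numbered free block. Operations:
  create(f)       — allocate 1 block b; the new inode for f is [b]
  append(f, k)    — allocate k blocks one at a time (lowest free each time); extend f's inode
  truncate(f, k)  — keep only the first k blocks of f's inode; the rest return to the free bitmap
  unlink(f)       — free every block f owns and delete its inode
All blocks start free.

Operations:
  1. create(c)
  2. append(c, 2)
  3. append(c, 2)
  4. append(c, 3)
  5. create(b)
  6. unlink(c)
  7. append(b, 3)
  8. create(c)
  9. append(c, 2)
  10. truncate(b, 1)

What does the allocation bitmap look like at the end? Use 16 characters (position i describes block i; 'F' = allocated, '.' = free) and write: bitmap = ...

  1. create(c)  ⇒  F...............  {c→[0]}
  2. append(c, 2)  ⇒  FFF.............  {c→[0, 1, 2]}
  3. append(c, 2)  ⇒  FFFFF...........  {c→[0, 1, 2, 3, 4]}
  4. append(c, 3)  ⇒  FFFFFFFF........  {c→[0, 1, 2, 3, 4, 5, 6, 7]}
  5. create(b)  ⇒  FFFFFFFFF.......  {b→[8]; c→[0, 1, 2, 3, 4, 5, 6, 7]}
  6. unlink(c)  ⇒  ........F.......  {b→[8]}
  7. append(b, 3)  ⇒  FFF.....F.......  {b→[8, 0, 1, 2]}
  8. create(c)  ⇒  FFFF....F.......  {b→[8, 0, 1, 2]; c→[3]}
  9. append(c, 2)  ⇒  FFFFFF..F.......  {b→[8, 0, 1, 2]; c→[3, 4, 5]}
  10. truncate(b, 1)  ⇒  ...FFF..F.......  {b→[8]; c→[3, 4, 5]}

bitmap = ...FFF..F.......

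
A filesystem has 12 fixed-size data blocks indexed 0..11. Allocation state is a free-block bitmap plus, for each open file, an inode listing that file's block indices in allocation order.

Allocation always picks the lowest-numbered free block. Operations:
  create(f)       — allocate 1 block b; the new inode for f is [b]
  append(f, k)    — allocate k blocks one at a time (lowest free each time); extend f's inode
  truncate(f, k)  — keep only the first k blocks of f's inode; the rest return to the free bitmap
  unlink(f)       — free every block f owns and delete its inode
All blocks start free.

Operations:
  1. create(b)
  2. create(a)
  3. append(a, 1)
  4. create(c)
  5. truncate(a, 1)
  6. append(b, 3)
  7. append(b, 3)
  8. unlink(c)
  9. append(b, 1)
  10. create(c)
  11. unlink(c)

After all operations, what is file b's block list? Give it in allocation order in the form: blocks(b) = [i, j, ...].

  1. create(b)  ⇒  F...........  {b→[0]}
  2. create(a)  ⇒  FF..........  {a→[1]; b→[0]}
  3. append(a, 1)  ⇒  FFF.........  {a→[1, 2]; b→[0]}
  4. create(c)  ⇒  FFFF........  {a→[1, 2]; b→[0]; c→[3]}
  5. truncate(a, 1)  ⇒  FF.F........  {a→[1]; b→[0]; c→[3]}
  6. append(b, 3)  ⇒  FFFFFF......  {a→[1]; b→[0, 2, 4, 5]; c→[3]}
  7. append(b, 3)  ⇒  FFFFFFFFF...  {a→[1]; b→[0, 2, 4, 5, 6, 7, 8]; c→[3]}
  8. unlink(c)  ⇒  FFF.FFFFF...  {a→[1]; b→[0, 2, 4, 5, 6, 7, 8]}
  9. append(b, 1)  ⇒  FFFFFFFFF...  {a→[1]; b→[0, 2, 4, 5, 6, 7, 8, 3]}
  10. create(c)  ⇒  FFFFFFFFFF..  {a→[1]; b→[0, 2, 4, 5, 6, 7, 8, 3]; c→[9]}
  11. unlink(c)  ⇒  FFFFFFFFF...  {a→[1]; b→[0, 2, 4, 5, 6, 7, 8, 3]}

blocks(b) = [0, 2, 4, 5, 6, 7, 8, 3]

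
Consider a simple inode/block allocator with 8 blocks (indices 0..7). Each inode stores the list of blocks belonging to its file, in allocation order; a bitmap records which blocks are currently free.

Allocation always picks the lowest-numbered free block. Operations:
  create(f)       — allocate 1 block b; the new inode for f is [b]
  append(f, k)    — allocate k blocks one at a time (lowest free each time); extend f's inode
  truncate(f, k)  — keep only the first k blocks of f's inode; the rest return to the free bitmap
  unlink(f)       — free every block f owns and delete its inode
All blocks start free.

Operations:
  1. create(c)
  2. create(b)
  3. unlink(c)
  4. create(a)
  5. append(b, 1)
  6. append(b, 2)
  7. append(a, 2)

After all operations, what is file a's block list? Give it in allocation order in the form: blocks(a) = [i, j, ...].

blocks(a) = [0, 5, 6]

after create(c) → c:[0]  free=[F.......]
after create(b) → b:[1], c:[0]  free=[FF......]
after unlink(c) → b:[1]  free=[.F......]
after create(a) → a:[0], b:[1]  free=[FF......]
after append(b, 1) → a:[0], b:[1, 2]  free=[FFF.....]
after append(b, 2) → a:[0], b:[1, 2, 3, 4]  free=[FFFFF...]
after append(a, 2) → a:[0, 5, 6], b:[1, 2, 3, 4]  free=[FFFFFFF.]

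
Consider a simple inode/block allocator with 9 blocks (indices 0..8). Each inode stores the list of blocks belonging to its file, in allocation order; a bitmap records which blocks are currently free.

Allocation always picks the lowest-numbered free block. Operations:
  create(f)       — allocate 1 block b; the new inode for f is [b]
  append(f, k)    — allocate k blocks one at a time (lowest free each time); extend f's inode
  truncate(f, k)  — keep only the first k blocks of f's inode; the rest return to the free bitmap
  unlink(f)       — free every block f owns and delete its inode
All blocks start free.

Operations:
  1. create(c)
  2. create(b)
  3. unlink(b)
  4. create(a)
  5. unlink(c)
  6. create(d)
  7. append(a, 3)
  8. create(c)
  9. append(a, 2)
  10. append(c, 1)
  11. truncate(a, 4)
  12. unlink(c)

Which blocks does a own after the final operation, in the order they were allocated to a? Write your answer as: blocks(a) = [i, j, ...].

blocks(a) = [1, 2, 3, 4]

create(c): bitmap=F........ | c=[0]
create(b): bitmap=FF....... | b=[1] c=[0]
unlink(b): bitmap=F........ | c=[0]
create(a): bitmap=FF....... | a=[1] c=[0]
unlink(c): bitmap=.F....... | a=[1]
create(d): bitmap=FF....... | a=[1] d=[0]
append(a, 3): bitmap=FFFFF.... | a=[1, 2, 3, 4] d=[0]
create(c): bitmap=FFFFFF... | a=[1, 2, 3, 4] c=[5] d=[0]
append(a, 2): bitmap=FFFFFFFF. | a=[1, 2, 3, 4, 6, 7] c=[5] d=[0]
append(c, 1): bitmap=FFFFFFFFF | a=[1, 2, 3, 4, 6, 7] c=[5, 8] d=[0]
truncate(a, 4): bitmap=FFFFFF..F | a=[1, 2, 3, 4] c=[5, 8] d=[0]
unlink(c): bitmap=FFFFF.... | a=[1, 2, 3, 4] d=[0]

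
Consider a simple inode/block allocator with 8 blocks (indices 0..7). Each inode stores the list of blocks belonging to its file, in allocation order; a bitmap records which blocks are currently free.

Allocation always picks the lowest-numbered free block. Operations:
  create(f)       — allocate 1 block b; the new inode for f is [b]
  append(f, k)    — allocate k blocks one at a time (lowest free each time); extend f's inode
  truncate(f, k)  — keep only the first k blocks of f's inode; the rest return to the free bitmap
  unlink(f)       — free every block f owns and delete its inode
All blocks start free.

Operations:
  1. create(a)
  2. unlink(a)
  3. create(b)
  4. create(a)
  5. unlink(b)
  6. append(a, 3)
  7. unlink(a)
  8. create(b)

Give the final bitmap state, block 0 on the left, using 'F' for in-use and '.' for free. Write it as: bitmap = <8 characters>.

create(a): bitmap=F....... | a=[0]
unlink(a): bitmap=........ | 
create(b): bitmap=F....... | b=[0]
create(a): bitmap=FF...... | a=[1] b=[0]
unlink(b): bitmap=.F...... | a=[1]
append(a, 3): bitmap=FFFF.... | a=[1, 0, 2, 3]
unlink(a): bitmap=........ | 
create(b): bitmap=F....... | b=[0]

bitmap = F.......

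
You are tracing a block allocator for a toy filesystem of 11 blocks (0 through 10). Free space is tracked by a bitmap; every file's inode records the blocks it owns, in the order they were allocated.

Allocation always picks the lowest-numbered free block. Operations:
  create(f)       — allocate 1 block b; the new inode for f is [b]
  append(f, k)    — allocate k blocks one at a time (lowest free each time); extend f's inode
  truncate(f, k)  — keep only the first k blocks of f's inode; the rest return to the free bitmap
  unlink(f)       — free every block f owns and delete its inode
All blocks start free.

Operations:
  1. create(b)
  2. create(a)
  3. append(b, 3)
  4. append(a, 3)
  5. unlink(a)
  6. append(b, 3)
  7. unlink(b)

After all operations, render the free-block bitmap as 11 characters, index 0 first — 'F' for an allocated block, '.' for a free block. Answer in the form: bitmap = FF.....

  1. create(b)  ⇒  F..........  {b→[0]}
  2. create(a)  ⇒  FF.........  {a→[1]; b→[0]}
  3. append(b, 3)  ⇒  FFFFF......  {a→[1]; b→[0, 2, 3, 4]}
  4. append(a, 3)  ⇒  FFFFFFFF...  {a→[1, 5, 6, 7]; b→[0, 2, 3, 4]}
  5. unlink(a)  ⇒  F.FFF......  {b→[0, 2, 3, 4]}
  6. append(b, 3)  ⇒  FFFFFFF....  {b→[0, 2, 3, 4, 1, 5, 6]}
  7. unlink(b)  ⇒  ...........  {}

bitmap = ...........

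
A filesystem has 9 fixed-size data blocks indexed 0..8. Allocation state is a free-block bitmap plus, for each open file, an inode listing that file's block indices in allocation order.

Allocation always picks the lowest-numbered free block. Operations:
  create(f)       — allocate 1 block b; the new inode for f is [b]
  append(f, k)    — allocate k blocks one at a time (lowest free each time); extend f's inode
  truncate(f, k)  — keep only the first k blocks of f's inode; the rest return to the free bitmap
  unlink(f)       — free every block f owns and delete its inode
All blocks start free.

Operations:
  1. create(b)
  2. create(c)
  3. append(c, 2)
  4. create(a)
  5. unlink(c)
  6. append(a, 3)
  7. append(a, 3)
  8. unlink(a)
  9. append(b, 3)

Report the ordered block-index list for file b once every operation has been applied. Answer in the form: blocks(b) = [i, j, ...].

[1] create(b) — b=0 (map F........)
[2] create(c) — b=0 c=1 (map FF.......)
[3] append(c, 2) — b=0 c=1,2,3 (map FFFF.....)
[4] create(a) — a=4 b=0 c=1,2,3 (map FFFFF....)
[5] unlink(c) — a=4 b=0 (map F...F....)
[6] append(a, 3) — a=4,1,2,3 b=0 (map FFFFF....)
[7] append(a, 3) — a=4,1,2,3,5,6,7 b=0 (map FFFFFFFF.)
[8] unlink(a) — b=0 (map F........)
[9] append(b, 3) — b=0,1,2,3 (map FFFF.....)

blocks(b) = [0, 1, 2, 3]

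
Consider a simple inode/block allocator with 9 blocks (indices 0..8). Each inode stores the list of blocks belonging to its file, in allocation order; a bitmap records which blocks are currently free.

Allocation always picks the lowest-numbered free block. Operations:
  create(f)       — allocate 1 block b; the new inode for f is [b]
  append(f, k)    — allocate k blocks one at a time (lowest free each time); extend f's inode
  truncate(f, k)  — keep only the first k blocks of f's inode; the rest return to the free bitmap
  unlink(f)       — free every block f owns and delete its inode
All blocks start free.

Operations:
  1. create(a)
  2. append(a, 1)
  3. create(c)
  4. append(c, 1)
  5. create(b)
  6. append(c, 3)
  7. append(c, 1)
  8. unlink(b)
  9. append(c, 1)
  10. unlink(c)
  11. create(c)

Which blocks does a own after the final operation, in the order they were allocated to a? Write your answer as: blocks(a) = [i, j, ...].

after create(a) → a:[0]  free=[F........]
after append(a, 1) → a:[0, 1]  free=[FF.......]
after create(c) → a:[0, 1], c:[2]  free=[FFF......]
after append(c, 1) → a:[0, 1], c:[2, 3]  free=[FFFF.....]
after create(b) → a:[0, 1], b:[4], c:[2, 3]  free=[FFFFF....]
after append(c, 3) → a:[0, 1], b:[4], c:[2, 3, 5, 6, 7]  free=[FFFFFFFF.]
after append(c, 1) → a:[0, 1], b:[4], c:[2, 3, 5, 6, 7, 8]  free=[FFFFFFFFF]
after unlink(b) → a:[0, 1], c:[2, 3, 5, 6, 7, 8]  free=[FFFF.FFFF]
after append(c, 1) → a:[0, 1], c:[2, 3, 5, 6, 7, 8, 4]  free=[FFFFFFFFF]
after unlink(c) → a:[0, 1]  free=[FF.......]
after create(c) → a:[0, 1], c:[2]  free=[FFF......]

blocks(a) = [0, 1]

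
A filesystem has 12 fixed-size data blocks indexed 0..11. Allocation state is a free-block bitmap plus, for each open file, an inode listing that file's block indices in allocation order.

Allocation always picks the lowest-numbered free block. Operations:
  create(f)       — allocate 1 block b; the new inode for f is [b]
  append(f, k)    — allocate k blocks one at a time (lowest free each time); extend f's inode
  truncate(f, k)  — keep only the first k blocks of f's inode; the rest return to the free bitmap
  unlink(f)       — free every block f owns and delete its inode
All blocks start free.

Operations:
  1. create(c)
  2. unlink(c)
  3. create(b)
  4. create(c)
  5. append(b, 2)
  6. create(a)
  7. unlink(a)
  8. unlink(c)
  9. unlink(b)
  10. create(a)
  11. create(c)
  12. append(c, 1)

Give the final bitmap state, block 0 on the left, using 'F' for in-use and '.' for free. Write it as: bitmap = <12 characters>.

bitmap = FFF.........

create(c): bitmap=F........... | c=[0]
unlink(c): bitmap=............ | 
create(b): bitmap=F........... | b=[0]
create(c): bitmap=FF.......... | b=[0] c=[1]
append(b, 2): bitmap=FFFF........ | b=[0, 2, 3] c=[1]
create(a): bitmap=FFFFF....... | a=[4] b=[0, 2, 3] c=[1]
unlink(a): bitmap=FFFF........ | b=[0, 2, 3] c=[1]
unlink(c): bitmap=F.FF........ | b=[0, 2, 3]
unlink(b): bitmap=............ | 
create(a): bitmap=F........... | a=[0]
create(c): bitmap=FF.......... | a=[0] c=[1]
append(c, 1): bitmap=FFF......... | a=[0] c=[1, 2]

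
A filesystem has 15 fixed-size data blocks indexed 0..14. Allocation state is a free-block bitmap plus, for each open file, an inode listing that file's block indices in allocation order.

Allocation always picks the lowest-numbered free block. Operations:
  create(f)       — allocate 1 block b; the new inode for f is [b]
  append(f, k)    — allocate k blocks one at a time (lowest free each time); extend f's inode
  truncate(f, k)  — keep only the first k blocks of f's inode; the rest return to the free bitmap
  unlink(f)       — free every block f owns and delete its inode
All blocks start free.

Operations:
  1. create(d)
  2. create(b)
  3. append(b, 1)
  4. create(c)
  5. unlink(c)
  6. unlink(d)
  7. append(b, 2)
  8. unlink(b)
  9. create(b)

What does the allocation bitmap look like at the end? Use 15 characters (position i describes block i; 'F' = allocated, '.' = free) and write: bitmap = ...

bitmap = F..............

create(d): bitmap=F.............. | d=[0]
create(b): bitmap=FF............. | b=[1] d=[0]
append(b, 1): bitmap=FFF............ | b=[1, 2] d=[0]
create(c): bitmap=FFFF........... | b=[1, 2] c=[3] d=[0]
unlink(c): bitmap=FFF............ | b=[1, 2] d=[0]
unlink(d): bitmap=.FF............ | b=[1, 2]
append(b, 2): bitmap=FFFF........... | b=[1, 2, 0, 3]
unlink(b): bitmap=............... | 
create(b): bitmap=F.............. | b=[0]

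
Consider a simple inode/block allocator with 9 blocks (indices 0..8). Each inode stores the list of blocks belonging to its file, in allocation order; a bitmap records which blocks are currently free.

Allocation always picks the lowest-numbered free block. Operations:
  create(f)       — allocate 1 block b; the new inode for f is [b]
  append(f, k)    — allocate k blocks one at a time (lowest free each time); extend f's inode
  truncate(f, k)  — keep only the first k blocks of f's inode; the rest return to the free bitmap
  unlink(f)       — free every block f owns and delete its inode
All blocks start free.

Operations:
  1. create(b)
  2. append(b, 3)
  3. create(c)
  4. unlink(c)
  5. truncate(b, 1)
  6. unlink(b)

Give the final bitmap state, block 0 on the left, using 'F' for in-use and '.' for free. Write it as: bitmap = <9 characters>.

bitmap = .........

[1] create(b) — b=0 (map F........)
[2] append(b, 3) — b=0,1,2,3 (map FFFF.....)
[3] create(c) — b=0,1,2,3 c=4 (map FFFFF....)
[4] unlink(c) — b=0,1,2,3 (map FFFF.....)
[5] truncate(b, 1) — b=0 (map F........)
[6] unlink(b) —  (map .........)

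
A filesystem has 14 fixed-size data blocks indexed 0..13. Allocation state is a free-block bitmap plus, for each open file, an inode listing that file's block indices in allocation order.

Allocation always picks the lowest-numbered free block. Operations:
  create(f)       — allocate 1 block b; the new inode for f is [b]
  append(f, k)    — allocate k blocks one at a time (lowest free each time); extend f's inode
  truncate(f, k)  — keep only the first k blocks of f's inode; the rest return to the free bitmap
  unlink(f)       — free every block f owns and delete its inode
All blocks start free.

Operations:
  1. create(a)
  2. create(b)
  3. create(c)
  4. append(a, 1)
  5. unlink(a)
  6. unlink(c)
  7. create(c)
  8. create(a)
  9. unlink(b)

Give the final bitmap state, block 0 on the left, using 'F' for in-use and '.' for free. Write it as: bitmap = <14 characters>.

after create(a) → a:[0]  free=[F.............]
after create(b) → a:[0], b:[1]  free=[FF............]
after create(c) → a:[0], b:[1], c:[2]  free=[FFF...........]
after append(a, 1) → a:[0, 3], b:[1], c:[2]  free=[FFFF..........]
after unlink(a) → b:[1], c:[2]  free=[.FF...........]
after unlink(c) → b:[1]  free=[.F............]
after create(c) → b:[1], c:[0]  free=[FF............]
after create(a) → a:[2], b:[1], c:[0]  free=[FFF...........]
after unlink(b) → a:[2], c:[0]  free=[F.F...........]

bitmap = F.F...........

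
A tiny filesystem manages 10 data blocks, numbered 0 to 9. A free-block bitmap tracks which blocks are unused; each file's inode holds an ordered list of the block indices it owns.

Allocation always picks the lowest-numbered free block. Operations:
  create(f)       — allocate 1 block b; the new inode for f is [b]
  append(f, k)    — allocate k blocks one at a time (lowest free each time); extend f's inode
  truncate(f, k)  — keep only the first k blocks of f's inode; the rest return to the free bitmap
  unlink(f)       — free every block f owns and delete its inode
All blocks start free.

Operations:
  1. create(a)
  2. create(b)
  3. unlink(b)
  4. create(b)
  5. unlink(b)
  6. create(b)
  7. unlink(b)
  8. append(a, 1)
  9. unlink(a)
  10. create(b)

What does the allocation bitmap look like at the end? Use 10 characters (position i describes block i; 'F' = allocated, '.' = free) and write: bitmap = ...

[1] create(a) — a=0 (map F.........)
[2] create(b) — a=0 b=1 (map FF........)
[3] unlink(b) — a=0 (map F.........)
[4] create(b) — a=0 b=1 (map FF........)
[5] unlink(b) — a=0 (map F.........)
[6] create(b) — a=0 b=1 (map FF........)
[7] unlink(b) — a=0 (map F.........)
[8] append(a, 1) — a=0,1 (map FF........)
[9] unlink(a) —  (map ..........)
[10] create(b) — b=0 (map F.........)

bitmap = F.........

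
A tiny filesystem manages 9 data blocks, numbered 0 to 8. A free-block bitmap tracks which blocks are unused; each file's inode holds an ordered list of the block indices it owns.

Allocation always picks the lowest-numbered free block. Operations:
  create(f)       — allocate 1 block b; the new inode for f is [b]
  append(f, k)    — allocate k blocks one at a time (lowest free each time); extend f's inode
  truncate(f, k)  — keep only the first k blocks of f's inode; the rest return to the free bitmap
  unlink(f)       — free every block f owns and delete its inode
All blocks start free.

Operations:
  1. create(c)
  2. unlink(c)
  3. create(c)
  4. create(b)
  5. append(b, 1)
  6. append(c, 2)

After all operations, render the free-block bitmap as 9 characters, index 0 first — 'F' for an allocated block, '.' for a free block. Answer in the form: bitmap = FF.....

[1] create(c) — c=0 (map F........)
[2] unlink(c) —  (map .........)
[3] create(c) — c=0 (map F........)
[4] create(b) — b=1 c=0 (map FF.......)
[5] append(b, 1) — b=1,2 c=0 (map FFF......)
[6] append(c, 2) — b=1,2 c=0,3,4 (map FFFFF....)

bitmap = FFFFF....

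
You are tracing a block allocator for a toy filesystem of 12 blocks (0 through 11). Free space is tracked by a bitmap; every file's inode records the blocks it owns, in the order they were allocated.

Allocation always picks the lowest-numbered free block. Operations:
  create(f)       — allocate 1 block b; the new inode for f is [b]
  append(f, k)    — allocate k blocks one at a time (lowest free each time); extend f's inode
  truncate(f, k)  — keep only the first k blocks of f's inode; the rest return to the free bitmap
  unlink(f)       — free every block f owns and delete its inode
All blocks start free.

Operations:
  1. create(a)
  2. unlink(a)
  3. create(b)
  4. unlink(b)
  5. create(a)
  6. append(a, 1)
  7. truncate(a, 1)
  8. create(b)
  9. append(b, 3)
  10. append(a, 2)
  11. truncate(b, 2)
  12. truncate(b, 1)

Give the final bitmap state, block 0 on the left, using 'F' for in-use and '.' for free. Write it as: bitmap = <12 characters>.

  1. create(a)  ⇒  F...........  {a→[0]}
  2. unlink(a)  ⇒  ............  {}
  3. create(b)  ⇒  F...........  {b→[0]}
  4. unlink(b)  ⇒  ............  {}
  5. create(a)  ⇒  F...........  {a→[0]}
  6. append(a, 1)  ⇒  FF..........  {a→[0, 1]}
  7. truncate(a, 1)  ⇒  F...........  {a→[0]}
  8. create(b)  ⇒  FF..........  {a→[0]; b→[1]}
  9. append(b, 3)  ⇒  FFFFF.......  {a→[0]; b→[1, 2, 3, 4]}
  10. append(a, 2)  ⇒  FFFFFFF.....  {a→[0, 5, 6]; b→[1, 2, 3, 4]}
  11. truncate(b, 2)  ⇒  FFF..FF.....  {a→[0, 5, 6]; b→[1, 2]}
  12. truncate(b, 1)  ⇒  FF...FF.....  {a→[0, 5, 6]; b→[1]}

bitmap = FF...FF.....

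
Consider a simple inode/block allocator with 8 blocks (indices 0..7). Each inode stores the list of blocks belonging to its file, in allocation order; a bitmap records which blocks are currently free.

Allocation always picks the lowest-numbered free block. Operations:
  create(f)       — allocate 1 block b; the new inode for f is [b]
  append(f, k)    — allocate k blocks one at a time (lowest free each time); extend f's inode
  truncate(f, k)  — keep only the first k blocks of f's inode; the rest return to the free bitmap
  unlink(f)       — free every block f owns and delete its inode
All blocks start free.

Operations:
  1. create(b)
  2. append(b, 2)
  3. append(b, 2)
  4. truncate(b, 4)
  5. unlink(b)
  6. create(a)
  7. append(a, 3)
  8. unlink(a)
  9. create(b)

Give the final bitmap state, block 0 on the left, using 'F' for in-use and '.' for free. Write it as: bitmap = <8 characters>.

bitmap = F.......

create(b): bitmap=F....... | b=[0]
append(b, 2): bitmap=FFF..... | b=[0, 1, 2]
append(b, 2): bitmap=FFFFF... | b=[0, 1, 2, 3, 4]
truncate(b, 4): bitmap=FFFF.... | b=[0, 1, 2, 3]
unlink(b): bitmap=........ | 
create(a): bitmap=F....... | a=[0]
append(a, 3): bitmap=FFFF.... | a=[0, 1, 2, 3]
unlink(a): bitmap=........ | 
create(b): bitmap=F....... | b=[0]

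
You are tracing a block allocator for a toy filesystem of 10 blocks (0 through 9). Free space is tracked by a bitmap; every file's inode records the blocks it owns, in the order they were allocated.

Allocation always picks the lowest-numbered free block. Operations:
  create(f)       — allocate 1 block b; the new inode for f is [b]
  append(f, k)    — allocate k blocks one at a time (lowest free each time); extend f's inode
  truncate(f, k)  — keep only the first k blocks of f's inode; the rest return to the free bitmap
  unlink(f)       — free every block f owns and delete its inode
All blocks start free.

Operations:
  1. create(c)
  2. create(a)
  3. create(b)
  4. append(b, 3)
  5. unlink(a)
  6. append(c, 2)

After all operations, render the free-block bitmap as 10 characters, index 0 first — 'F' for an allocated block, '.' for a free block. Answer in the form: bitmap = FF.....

bitmap = FFFFFFF...

[1] create(c) — c=0 (map F.........)
[2] create(a) — a=1 c=0 (map FF........)
[3] create(b) — a=1 b=2 c=0 (map FFF.......)
[4] append(b, 3) — a=1 b=2,3,4,5 c=0 (map FFFFFF....)
[5] unlink(a) — b=2,3,4,5 c=0 (map F.FFFF....)
[6] append(c, 2) — b=2,3,4,5 c=0,1,6 (map FFFFFFF...)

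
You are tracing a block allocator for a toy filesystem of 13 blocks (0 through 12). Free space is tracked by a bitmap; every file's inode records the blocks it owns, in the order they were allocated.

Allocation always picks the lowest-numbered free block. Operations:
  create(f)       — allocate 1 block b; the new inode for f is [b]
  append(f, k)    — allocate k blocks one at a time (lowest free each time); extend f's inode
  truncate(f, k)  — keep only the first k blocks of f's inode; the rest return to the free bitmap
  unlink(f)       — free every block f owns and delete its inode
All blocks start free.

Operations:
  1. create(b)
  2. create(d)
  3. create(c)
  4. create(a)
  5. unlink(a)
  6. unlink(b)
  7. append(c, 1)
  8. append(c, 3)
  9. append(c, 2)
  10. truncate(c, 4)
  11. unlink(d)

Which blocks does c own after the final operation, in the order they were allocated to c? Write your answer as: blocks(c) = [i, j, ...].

blocks(c) = [2, 0, 3, 4]

[1] create(b) — b=0 (map F............)
[2] create(d) — b=0 d=1 (map FF...........)
[3] create(c) — b=0 c=2 d=1 (map FFF..........)
[4] create(a) — a=3 b=0 c=2 d=1 (map FFFF.........)
[5] unlink(a) — b=0 c=2 d=1 (map FFF..........)
[6] unlink(b) — c=2 d=1 (map .FF..........)
[7] append(c, 1) — c=2,0 d=1 (map FFF..........)
[8] append(c, 3) — c=2,0,3,4,5 d=1 (map FFFFFF.......)
[9] append(c, 2) — c=2,0,3,4,5,6,7 d=1 (map FFFFFFFF.....)
[10] truncate(c, 4) — c=2,0,3,4 d=1 (map FFFFF........)
[11] unlink(d) — c=2,0,3,4 (map F.FFF........)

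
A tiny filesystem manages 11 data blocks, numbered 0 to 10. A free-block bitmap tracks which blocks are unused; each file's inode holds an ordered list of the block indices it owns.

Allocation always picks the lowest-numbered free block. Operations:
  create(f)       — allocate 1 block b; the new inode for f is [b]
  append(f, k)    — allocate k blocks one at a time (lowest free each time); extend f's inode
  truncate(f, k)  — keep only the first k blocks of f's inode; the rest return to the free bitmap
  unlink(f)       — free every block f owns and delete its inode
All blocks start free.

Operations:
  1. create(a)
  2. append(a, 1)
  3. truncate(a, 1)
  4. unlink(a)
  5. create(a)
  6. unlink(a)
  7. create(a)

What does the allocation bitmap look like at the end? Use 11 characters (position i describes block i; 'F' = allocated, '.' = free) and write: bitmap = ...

bitmap = F..........

create(a): bitmap=F.......... | a=[0]
append(a, 1): bitmap=FF......... | a=[0, 1]
truncate(a, 1): bitmap=F.......... | a=[0]
unlink(a): bitmap=........... | 
create(a): bitmap=F.......... | a=[0]
unlink(a): bitmap=........... | 
create(a): bitmap=F.......... | a=[0]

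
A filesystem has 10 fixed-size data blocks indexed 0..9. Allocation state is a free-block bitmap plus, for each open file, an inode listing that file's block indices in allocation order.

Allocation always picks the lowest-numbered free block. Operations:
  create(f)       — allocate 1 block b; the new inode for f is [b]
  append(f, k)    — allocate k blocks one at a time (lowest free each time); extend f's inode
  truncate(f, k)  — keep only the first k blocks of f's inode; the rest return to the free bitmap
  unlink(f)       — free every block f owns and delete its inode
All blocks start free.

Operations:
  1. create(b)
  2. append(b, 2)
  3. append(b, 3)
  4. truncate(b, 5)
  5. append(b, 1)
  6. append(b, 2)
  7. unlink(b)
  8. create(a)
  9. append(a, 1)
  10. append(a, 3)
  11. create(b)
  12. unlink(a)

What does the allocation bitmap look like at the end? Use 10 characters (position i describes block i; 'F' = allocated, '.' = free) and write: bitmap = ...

[1] create(b) — b=0 (map F.........)
[2] append(b, 2) — b=0,1,2 (map FFF.......)
[3] append(b, 3) — b=0,1,2,3,4,5 (map FFFFFF....)
[4] truncate(b, 5) — b=0,1,2,3,4 (map FFFFF.....)
[5] append(b, 1) — b=0,1,2,3,4,5 (map FFFFFF....)
[6] append(b, 2) — b=0,1,2,3,4,5,6,7 (map FFFFFFFF..)
[7] unlink(b) —  (map ..........)
[8] create(a) — a=0 (map F.........)
[9] append(a, 1) — a=0,1 (map FF........)
[10] append(a, 3) — a=0,1,2,3,4 (map FFFFF.....)
[11] create(b) — a=0,1,2,3,4 b=5 (map FFFFFF....)
[12] unlink(a) — b=5 (map .....F....)

bitmap = .....F....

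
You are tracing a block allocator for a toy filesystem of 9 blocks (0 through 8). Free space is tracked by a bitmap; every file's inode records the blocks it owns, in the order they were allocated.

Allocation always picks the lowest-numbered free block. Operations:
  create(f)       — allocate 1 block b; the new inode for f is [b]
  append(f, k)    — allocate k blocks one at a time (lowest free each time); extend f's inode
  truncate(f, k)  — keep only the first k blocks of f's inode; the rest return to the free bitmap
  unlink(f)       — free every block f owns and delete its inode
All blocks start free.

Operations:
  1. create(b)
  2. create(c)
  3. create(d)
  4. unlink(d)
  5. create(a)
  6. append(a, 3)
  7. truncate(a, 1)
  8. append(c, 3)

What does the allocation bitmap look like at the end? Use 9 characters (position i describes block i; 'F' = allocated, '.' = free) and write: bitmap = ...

bitmap = FFFFFF...

  1. create(b)  ⇒  F........  {b→[0]}
  2. create(c)  ⇒  FF.......  {b→[0]; c→[1]}
  3. create(d)  ⇒  FFF......  {b→[0]; c→[1]; d→[2]}
  4. unlink(d)  ⇒  FF.......  {b→[0]; c→[1]}
  5. create(a)  ⇒  FFF......  {a→[2]; b→[0]; c→[1]}
  6. append(a, 3)  ⇒  FFFFFF...  {a→[2, 3, 4, 5]; b→[0]; c→[1]}
  7. truncate(a, 1)  ⇒  FFF......  {a→[2]; b→[0]; c→[1]}
  8. append(c, 3)  ⇒  FFFFFF...  {a→[2]; b→[0]; c→[1, 3, 4, 5]}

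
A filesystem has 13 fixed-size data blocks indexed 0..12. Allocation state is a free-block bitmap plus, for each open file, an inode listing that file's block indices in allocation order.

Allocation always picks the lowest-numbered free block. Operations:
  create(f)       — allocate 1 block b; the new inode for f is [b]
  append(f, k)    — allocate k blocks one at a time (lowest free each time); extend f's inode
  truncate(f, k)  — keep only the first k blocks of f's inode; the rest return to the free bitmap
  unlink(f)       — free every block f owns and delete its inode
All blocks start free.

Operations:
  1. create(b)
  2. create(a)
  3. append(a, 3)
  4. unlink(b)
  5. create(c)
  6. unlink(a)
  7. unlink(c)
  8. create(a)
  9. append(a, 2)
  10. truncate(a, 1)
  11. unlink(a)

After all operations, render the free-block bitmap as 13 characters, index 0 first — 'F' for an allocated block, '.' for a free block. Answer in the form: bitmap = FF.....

  1. create(b)  ⇒  F............  {b→[0]}
  2. create(a)  ⇒  FF...........  {a→[1]; b→[0]}
  3. append(a, 3)  ⇒  FFFFF........  {a→[1, 2, 3, 4]; b→[0]}
  4. unlink(b)  ⇒  .FFFF........  {a→[1, 2, 3, 4]}
  5. create(c)  ⇒  FFFFF........  {a→[1, 2, 3, 4]; c→[0]}
  6. unlink(a)  ⇒  F............  {c→[0]}
  7. unlink(c)  ⇒  .............  {}
  8. create(a)  ⇒  F............  {a→[0]}
  9. append(a, 2)  ⇒  FFF..........  {a→[0, 1, 2]}
  10. truncate(a, 1)  ⇒  F............  {a→[0]}
  11. unlink(a)  ⇒  .............  {}

bitmap = .............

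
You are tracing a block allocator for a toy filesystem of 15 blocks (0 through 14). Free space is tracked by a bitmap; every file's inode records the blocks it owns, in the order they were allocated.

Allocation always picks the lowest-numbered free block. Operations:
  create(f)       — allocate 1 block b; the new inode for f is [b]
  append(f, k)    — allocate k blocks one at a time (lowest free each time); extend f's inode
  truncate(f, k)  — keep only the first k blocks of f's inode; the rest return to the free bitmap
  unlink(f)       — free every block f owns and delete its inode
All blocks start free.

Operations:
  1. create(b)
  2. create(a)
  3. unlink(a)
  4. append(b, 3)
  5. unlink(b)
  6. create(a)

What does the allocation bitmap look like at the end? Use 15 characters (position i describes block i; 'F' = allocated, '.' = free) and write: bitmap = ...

after create(b) → b:[0]  free=[F..............]
after create(a) → a:[1], b:[0]  free=[FF.............]
after unlink(a) → b:[0]  free=[F..............]
after append(b, 3) → b:[0, 1, 2, 3]  free=[FFFF...........]
after unlink(b) →   free=[...............]
after create(a) → a:[0]  free=[F..............]

bitmap = F..............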